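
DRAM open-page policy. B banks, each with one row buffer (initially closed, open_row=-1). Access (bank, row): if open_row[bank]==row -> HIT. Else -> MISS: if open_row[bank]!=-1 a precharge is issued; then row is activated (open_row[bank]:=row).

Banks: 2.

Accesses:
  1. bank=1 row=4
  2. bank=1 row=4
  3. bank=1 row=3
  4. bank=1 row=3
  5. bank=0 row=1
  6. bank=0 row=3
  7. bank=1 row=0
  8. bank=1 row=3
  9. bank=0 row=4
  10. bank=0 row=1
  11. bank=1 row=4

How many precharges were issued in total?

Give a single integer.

Answer: 7

Derivation:
Acc 1: bank1 row4 -> MISS (open row4); precharges=0
Acc 2: bank1 row4 -> HIT
Acc 3: bank1 row3 -> MISS (open row3); precharges=1
Acc 4: bank1 row3 -> HIT
Acc 5: bank0 row1 -> MISS (open row1); precharges=1
Acc 6: bank0 row3 -> MISS (open row3); precharges=2
Acc 7: bank1 row0 -> MISS (open row0); precharges=3
Acc 8: bank1 row3 -> MISS (open row3); precharges=4
Acc 9: bank0 row4 -> MISS (open row4); precharges=5
Acc 10: bank0 row1 -> MISS (open row1); precharges=6
Acc 11: bank1 row4 -> MISS (open row4); precharges=7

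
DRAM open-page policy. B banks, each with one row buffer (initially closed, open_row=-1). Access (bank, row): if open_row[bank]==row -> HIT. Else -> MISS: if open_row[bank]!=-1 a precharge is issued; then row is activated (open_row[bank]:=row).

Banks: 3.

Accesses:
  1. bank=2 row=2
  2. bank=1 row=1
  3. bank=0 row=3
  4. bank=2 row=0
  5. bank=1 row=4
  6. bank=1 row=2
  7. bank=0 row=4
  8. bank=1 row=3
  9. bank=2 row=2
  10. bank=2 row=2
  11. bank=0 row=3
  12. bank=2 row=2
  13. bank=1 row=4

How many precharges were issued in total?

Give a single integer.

Acc 1: bank2 row2 -> MISS (open row2); precharges=0
Acc 2: bank1 row1 -> MISS (open row1); precharges=0
Acc 3: bank0 row3 -> MISS (open row3); precharges=0
Acc 4: bank2 row0 -> MISS (open row0); precharges=1
Acc 5: bank1 row4 -> MISS (open row4); precharges=2
Acc 6: bank1 row2 -> MISS (open row2); precharges=3
Acc 7: bank0 row4 -> MISS (open row4); precharges=4
Acc 8: bank1 row3 -> MISS (open row3); precharges=5
Acc 9: bank2 row2 -> MISS (open row2); precharges=6
Acc 10: bank2 row2 -> HIT
Acc 11: bank0 row3 -> MISS (open row3); precharges=7
Acc 12: bank2 row2 -> HIT
Acc 13: bank1 row4 -> MISS (open row4); precharges=8

Answer: 8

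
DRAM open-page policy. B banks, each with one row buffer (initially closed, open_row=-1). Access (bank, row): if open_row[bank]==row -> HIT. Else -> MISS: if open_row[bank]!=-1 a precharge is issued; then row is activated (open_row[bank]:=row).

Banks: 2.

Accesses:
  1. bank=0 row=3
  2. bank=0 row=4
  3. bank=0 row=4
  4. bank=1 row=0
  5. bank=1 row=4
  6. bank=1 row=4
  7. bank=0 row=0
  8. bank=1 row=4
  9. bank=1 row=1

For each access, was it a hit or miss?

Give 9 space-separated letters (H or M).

Acc 1: bank0 row3 -> MISS (open row3); precharges=0
Acc 2: bank0 row4 -> MISS (open row4); precharges=1
Acc 3: bank0 row4 -> HIT
Acc 4: bank1 row0 -> MISS (open row0); precharges=1
Acc 5: bank1 row4 -> MISS (open row4); precharges=2
Acc 6: bank1 row4 -> HIT
Acc 7: bank0 row0 -> MISS (open row0); precharges=3
Acc 8: bank1 row4 -> HIT
Acc 9: bank1 row1 -> MISS (open row1); precharges=4

Answer: M M H M M H M H M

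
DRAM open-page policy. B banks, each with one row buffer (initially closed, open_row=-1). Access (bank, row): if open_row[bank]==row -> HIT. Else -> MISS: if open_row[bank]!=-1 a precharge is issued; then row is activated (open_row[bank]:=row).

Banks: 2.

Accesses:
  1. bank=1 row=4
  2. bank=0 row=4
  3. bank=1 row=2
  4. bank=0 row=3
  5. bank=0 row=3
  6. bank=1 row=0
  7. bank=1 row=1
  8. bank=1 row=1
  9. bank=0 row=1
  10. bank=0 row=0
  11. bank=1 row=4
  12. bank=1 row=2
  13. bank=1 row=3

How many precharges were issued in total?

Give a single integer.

Answer: 9

Derivation:
Acc 1: bank1 row4 -> MISS (open row4); precharges=0
Acc 2: bank0 row4 -> MISS (open row4); precharges=0
Acc 3: bank1 row2 -> MISS (open row2); precharges=1
Acc 4: bank0 row3 -> MISS (open row3); precharges=2
Acc 5: bank0 row3 -> HIT
Acc 6: bank1 row0 -> MISS (open row0); precharges=3
Acc 7: bank1 row1 -> MISS (open row1); precharges=4
Acc 8: bank1 row1 -> HIT
Acc 9: bank0 row1 -> MISS (open row1); precharges=5
Acc 10: bank0 row0 -> MISS (open row0); precharges=6
Acc 11: bank1 row4 -> MISS (open row4); precharges=7
Acc 12: bank1 row2 -> MISS (open row2); precharges=8
Acc 13: bank1 row3 -> MISS (open row3); precharges=9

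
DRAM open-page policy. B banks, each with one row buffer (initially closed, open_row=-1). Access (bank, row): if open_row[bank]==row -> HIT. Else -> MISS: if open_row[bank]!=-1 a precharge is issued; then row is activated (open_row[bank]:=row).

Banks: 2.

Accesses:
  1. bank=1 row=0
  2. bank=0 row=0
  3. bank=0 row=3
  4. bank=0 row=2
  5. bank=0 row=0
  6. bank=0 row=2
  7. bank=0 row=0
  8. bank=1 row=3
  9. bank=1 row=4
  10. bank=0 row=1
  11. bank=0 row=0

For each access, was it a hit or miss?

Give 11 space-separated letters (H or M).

Answer: M M M M M M M M M M M

Derivation:
Acc 1: bank1 row0 -> MISS (open row0); precharges=0
Acc 2: bank0 row0 -> MISS (open row0); precharges=0
Acc 3: bank0 row3 -> MISS (open row3); precharges=1
Acc 4: bank0 row2 -> MISS (open row2); precharges=2
Acc 5: bank0 row0 -> MISS (open row0); precharges=3
Acc 6: bank0 row2 -> MISS (open row2); precharges=4
Acc 7: bank0 row0 -> MISS (open row0); precharges=5
Acc 8: bank1 row3 -> MISS (open row3); precharges=6
Acc 9: bank1 row4 -> MISS (open row4); precharges=7
Acc 10: bank0 row1 -> MISS (open row1); precharges=8
Acc 11: bank0 row0 -> MISS (open row0); precharges=9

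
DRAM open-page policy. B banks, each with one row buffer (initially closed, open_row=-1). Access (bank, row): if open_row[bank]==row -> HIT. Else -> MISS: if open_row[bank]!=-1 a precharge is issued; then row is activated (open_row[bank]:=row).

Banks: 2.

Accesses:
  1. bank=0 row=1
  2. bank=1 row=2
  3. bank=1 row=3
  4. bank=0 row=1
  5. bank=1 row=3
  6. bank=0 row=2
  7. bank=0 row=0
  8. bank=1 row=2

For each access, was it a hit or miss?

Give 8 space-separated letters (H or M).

Answer: M M M H H M M M

Derivation:
Acc 1: bank0 row1 -> MISS (open row1); precharges=0
Acc 2: bank1 row2 -> MISS (open row2); precharges=0
Acc 3: bank1 row3 -> MISS (open row3); precharges=1
Acc 4: bank0 row1 -> HIT
Acc 5: bank1 row3 -> HIT
Acc 6: bank0 row2 -> MISS (open row2); precharges=2
Acc 7: bank0 row0 -> MISS (open row0); precharges=3
Acc 8: bank1 row2 -> MISS (open row2); precharges=4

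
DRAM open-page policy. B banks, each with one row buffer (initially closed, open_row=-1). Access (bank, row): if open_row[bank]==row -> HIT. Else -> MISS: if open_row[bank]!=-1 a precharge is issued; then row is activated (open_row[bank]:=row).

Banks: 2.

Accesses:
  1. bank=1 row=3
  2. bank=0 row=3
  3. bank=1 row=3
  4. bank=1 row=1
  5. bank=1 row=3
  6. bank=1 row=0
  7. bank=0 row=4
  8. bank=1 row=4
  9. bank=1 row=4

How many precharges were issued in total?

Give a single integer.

Acc 1: bank1 row3 -> MISS (open row3); precharges=0
Acc 2: bank0 row3 -> MISS (open row3); precharges=0
Acc 3: bank1 row3 -> HIT
Acc 4: bank1 row1 -> MISS (open row1); precharges=1
Acc 5: bank1 row3 -> MISS (open row3); precharges=2
Acc 6: bank1 row0 -> MISS (open row0); precharges=3
Acc 7: bank0 row4 -> MISS (open row4); precharges=4
Acc 8: bank1 row4 -> MISS (open row4); precharges=5
Acc 9: bank1 row4 -> HIT

Answer: 5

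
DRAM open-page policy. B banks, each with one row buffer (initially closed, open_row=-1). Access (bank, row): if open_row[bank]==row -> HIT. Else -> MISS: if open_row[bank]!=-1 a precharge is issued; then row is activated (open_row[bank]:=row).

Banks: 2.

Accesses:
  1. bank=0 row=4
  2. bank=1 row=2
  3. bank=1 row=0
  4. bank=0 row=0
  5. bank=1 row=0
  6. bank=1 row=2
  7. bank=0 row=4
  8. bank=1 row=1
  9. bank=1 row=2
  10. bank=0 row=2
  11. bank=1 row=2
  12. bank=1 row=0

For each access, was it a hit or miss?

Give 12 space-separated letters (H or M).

Answer: M M M M H M M M M M H M

Derivation:
Acc 1: bank0 row4 -> MISS (open row4); precharges=0
Acc 2: bank1 row2 -> MISS (open row2); precharges=0
Acc 3: bank1 row0 -> MISS (open row0); precharges=1
Acc 4: bank0 row0 -> MISS (open row0); precharges=2
Acc 5: bank1 row0 -> HIT
Acc 6: bank1 row2 -> MISS (open row2); precharges=3
Acc 7: bank0 row4 -> MISS (open row4); precharges=4
Acc 8: bank1 row1 -> MISS (open row1); precharges=5
Acc 9: bank1 row2 -> MISS (open row2); precharges=6
Acc 10: bank0 row2 -> MISS (open row2); precharges=7
Acc 11: bank1 row2 -> HIT
Acc 12: bank1 row0 -> MISS (open row0); precharges=8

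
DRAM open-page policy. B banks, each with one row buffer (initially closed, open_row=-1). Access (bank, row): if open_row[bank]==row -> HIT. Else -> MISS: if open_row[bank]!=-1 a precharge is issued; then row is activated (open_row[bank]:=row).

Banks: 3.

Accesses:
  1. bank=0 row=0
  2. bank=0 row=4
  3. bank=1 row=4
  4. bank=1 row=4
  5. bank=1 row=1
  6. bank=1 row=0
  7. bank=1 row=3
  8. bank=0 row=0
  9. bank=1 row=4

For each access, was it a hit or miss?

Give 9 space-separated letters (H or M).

Acc 1: bank0 row0 -> MISS (open row0); precharges=0
Acc 2: bank0 row4 -> MISS (open row4); precharges=1
Acc 3: bank1 row4 -> MISS (open row4); precharges=1
Acc 4: bank1 row4 -> HIT
Acc 5: bank1 row1 -> MISS (open row1); precharges=2
Acc 6: bank1 row0 -> MISS (open row0); precharges=3
Acc 7: bank1 row3 -> MISS (open row3); precharges=4
Acc 8: bank0 row0 -> MISS (open row0); precharges=5
Acc 9: bank1 row4 -> MISS (open row4); precharges=6

Answer: M M M H M M M M M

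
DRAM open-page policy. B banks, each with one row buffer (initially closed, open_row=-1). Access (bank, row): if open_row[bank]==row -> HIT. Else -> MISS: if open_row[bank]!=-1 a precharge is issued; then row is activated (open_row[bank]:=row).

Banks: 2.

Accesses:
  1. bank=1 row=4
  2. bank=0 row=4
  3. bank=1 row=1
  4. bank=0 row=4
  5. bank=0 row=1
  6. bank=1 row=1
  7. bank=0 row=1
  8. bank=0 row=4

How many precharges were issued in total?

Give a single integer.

Acc 1: bank1 row4 -> MISS (open row4); precharges=0
Acc 2: bank0 row4 -> MISS (open row4); precharges=0
Acc 3: bank1 row1 -> MISS (open row1); precharges=1
Acc 4: bank0 row4 -> HIT
Acc 5: bank0 row1 -> MISS (open row1); precharges=2
Acc 6: bank1 row1 -> HIT
Acc 7: bank0 row1 -> HIT
Acc 8: bank0 row4 -> MISS (open row4); precharges=3

Answer: 3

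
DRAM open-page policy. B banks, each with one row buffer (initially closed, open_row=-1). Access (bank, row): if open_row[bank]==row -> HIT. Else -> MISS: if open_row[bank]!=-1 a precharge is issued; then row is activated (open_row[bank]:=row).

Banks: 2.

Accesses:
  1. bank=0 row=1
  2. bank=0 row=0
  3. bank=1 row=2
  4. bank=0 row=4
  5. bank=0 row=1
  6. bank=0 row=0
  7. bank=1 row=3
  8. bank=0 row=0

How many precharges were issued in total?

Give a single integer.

Acc 1: bank0 row1 -> MISS (open row1); precharges=0
Acc 2: bank0 row0 -> MISS (open row0); precharges=1
Acc 3: bank1 row2 -> MISS (open row2); precharges=1
Acc 4: bank0 row4 -> MISS (open row4); precharges=2
Acc 5: bank0 row1 -> MISS (open row1); precharges=3
Acc 6: bank0 row0 -> MISS (open row0); precharges=4
Acc 7: bank1 row3 -> MISS (open row3); precharges=5
Acc 8: bank0 row0 -> HIT

Answer: 5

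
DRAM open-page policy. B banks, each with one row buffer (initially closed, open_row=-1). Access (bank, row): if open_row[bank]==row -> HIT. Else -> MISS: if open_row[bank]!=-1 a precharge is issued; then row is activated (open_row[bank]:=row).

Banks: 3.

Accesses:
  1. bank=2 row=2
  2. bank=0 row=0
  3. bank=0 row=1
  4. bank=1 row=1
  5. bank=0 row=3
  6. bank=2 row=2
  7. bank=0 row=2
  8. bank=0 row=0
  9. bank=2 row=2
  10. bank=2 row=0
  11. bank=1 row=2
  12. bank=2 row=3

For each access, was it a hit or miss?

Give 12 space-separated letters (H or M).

Answer: M M M M M H M M H M M M

Derivation:
Acc 1: bank2 row2 -> MISS (open row2); precharges=0
Acc 2: bank0 row0 -> MISS (open row0); precharges=0
Acc 3: bank0 row1 -> MISS (open row1); precharges=1
Acc 4: bank1 row1 -> MISS (open row1); precharges=1
Acc 5: bank0 row3 -> MISS (open row3); precharges=2
Acc 6: bank2 row2 -> HIT
Acc 7: bank0 row2 -> MISS (open row2); precharges=3
Acc 8: bank0 row0 -> MISS (open row0); precharges=4
Acc 9: bank2 row2 -> HIT
Acc 10: bank2 row0 -> MISS (open row0); precharges=5
Acc 11: bank1 row2 -> MISS (open row2); precharges=6
Acc 12: bank2 row3 -> MISS (open row3); precharges=7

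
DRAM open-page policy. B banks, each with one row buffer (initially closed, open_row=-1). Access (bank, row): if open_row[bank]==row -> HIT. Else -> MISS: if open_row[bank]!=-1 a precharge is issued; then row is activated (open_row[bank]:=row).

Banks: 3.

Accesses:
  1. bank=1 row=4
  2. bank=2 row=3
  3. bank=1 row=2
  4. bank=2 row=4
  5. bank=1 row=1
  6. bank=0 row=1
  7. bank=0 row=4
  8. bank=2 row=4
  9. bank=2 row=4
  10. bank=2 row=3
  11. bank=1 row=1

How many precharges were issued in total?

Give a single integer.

Acc 1: bank1 row4 -> MISS (open row4); precharges=0
Acc 2: bank2 row3 -> MISS (open row3); precharges=0
Acc 3: bank1 row2 -> MISS (open row2); precharges=1
Acc 4: bank2 row4 -> MISS (open row4); precharges=2
Acc 5: bank1 row1 -> MISS (open row1); precharges=3
Acc 6: bank0 row1 -> MISS (open row1); precharges=3
Acc 7: bank0 row4 -> MISS (open row4); precharges=4
Acc 8: bank2 row4 -> HIT
Acc 9: bank2 row4 -> HIT
Acc 10: bank2 row3 -> MISS (open row3); precharges=5
Acc 11: bank1 row1 -> HIT

Answer: 5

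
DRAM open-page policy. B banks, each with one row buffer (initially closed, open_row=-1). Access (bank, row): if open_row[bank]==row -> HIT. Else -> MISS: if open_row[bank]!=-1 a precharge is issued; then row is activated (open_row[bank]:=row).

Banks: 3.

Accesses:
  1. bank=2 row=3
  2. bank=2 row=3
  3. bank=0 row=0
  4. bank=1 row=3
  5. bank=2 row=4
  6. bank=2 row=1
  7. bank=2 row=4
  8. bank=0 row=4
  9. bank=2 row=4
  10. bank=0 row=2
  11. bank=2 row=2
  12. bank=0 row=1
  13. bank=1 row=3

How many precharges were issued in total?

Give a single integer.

Acc 1: bank2 row3 -> MISS (open row3); precharges=0
Acc 2: bank2 row3 -> HIT
Acc 3: bank0 row0 -> MISS (open row0); precharges=0
Acc 4: bank1 row3 -> MISS (open row3); precharges=0
Acc 5: bank2 row4 -> MISS (open row4); precharges=1
Acc 6: bank2 row1 -> MISS (open row1); precharges=2
Acc 7: bank2 row4 -> MISS (open row4); precharges=3
Acc 8: bank0 row4 -> MISS (open row4); precharges=4
Acc 9: bank2 row4 -> HIT
Acc 10: bank0 row2 -> MISS (open row2); precharges=5
Acc 11: bank2 row2 -> MISS (open row2); precharges=6
Acc 12: bank0 row1 -> MISS (open row1); precharges=7
Acc 13: bank1 row3 -> HIT

Answer: 7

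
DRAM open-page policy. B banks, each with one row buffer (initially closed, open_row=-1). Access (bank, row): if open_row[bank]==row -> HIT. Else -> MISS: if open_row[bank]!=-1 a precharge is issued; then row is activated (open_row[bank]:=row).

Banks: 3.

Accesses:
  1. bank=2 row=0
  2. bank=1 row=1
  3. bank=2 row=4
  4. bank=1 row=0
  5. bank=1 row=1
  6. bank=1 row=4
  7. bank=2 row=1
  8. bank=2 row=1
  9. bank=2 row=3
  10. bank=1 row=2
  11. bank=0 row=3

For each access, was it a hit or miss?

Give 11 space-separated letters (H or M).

Answer: M M M M M M M H M M M

Derivation:
Acc 1: bank2 row0 -> MISS (open row0); precharges=0
Acc 2: bank1 row1 -> MISS (open row1); precharges=0
Acc 3: bank2 row4 -> MISS (open row4); precharges=1
Acc 4: bank1 row0 -> MISS (open row0); precharges=2
Acc 5: bank1 row1 -> MISS (open row1); precharges=3
Acc 6: bank1 row4 -> MISS (open row4); precharges=4
Acc 7: bank2 row1 -> MISS (open row1); precharges=5
Acc 8: bank2 row1 -> HIT
Acc 9: bank2 row3 -> MISS (open row3); precharges=6
Acc 10: bank1 row2 -> MISS (open row2); precharges=7
Acc 11: bank0 row3 -> MISS (open row3); precharges=7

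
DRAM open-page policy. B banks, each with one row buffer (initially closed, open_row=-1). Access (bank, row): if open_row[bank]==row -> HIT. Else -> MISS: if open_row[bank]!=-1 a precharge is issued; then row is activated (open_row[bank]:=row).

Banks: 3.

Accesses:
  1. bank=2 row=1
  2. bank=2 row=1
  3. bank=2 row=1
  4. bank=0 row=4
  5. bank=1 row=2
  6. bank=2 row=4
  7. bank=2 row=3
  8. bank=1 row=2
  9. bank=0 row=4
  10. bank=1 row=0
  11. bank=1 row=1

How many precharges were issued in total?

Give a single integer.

Answer: 4

Derivation:
Acc 1: bank2 row1 -> MISS (open row1); precharges=0
Acc 2: bank2 row1 -> HIT
Acc 3: bank2 row1 -> HIT
Acc 4: bank0 row4 -> MISS (open row4); precharges=0
Acc 5: bank1 row2 -> MISS (open row2); precharges=0
Acc 6: bank2 row4 -> MISS (open row4); precharges=1
Acc 7: bank2 row3 -> MISS (open row3); precharges=2
Acc 8: bank1 row2 -> HIT
Acc 9: bank0 row4 -> HIT
Acc 10: bank1 row0 -> MISS (open row0); precharges=3
Acc 11: bank1 row1 -> MISS (open row1); precharges=4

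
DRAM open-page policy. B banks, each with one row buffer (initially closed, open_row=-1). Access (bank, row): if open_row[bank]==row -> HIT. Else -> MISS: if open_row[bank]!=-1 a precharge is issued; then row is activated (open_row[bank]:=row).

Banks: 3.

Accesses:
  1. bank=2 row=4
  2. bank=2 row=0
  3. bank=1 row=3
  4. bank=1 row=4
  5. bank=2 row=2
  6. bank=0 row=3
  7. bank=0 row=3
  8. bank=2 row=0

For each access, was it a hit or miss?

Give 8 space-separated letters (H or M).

Acc 1: bank2 row4 -> MISS (open row4); precharges=0
Acc 2: bank2 row0 -> MISS (open row0); precharges=1
Acc 3: bank1 row3 -> MISS (open row3); precharges=1
Acc 4: bank1 row4 -> MISS (open row4); precharges=2
Acc 5: bank2 row2 -> MISS (open row2); precharges=3
Acc 6: bank0 row3 -> MISS (open row3); precharges=3
Acc 7: bank0 row3 -> HIT
Acc 8: bank2 row0 -> MISS (open row0); precharges=4

Answer: M M M M M M H M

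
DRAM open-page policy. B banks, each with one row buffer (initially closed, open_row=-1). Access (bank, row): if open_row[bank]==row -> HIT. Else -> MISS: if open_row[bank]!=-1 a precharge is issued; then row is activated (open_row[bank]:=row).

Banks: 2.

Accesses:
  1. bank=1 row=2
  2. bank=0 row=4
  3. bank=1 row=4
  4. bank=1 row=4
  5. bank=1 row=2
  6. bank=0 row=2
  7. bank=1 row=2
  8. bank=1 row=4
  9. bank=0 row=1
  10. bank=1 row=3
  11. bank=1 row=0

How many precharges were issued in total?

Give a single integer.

Acc 1: bank1 row2 -> MISS (open row2); precharges=0
Acc 2: bank0 row4 -> MISS (open row4); precharges=0
Acc 3: bank1 row4 -> MISS (open row4); precharges=1
Acc 4: bank1 row4 -> HIT
Acc 5: bank1 row2 -> MISS (open row2); precharges=2
Acc 6: bank0 row2 -> MISS (open row2); precharges=3
Acc 7: bank1 row2 -> HIT
Acc 8: bank1 row4 -> MISS (open row4); precharges=4
Acc 9: bank0 row1 -> MISS (open row1); precharges=5
Acc 10: bank1 row3 -> MISS (open row3); precharges=6
Acc 11: bank1 row0 -> MISS (open row0); precharges=7

Answer: 7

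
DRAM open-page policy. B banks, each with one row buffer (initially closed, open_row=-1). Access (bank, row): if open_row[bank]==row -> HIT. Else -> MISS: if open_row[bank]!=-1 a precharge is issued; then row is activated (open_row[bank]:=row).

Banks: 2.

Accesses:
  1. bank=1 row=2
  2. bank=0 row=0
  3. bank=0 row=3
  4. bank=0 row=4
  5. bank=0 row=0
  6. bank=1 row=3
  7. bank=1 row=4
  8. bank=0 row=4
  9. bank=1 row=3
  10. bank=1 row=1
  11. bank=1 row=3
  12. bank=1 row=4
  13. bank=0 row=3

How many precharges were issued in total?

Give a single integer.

Acc 1: bank1 row2 -> MISS (open row2); precharges=0
Acc 2: bank0 row0 -> MISS (open row0); precharges=0
Acc 3: bank0 row3 -> MISS (open row3); precharges=1
Acc 4: bank0 row4 -> MISS (open row4); precharges=2
Acc 5: bank0 row0 -> MISS (open row0); precharges=3
Acc 6: bank1 row3 -> MISS (open row3); precharges=4
Acc 7: bank1 row4 -> MISS (open row4); precharges=5
Acc 8: bank0 row4 -> MISS (open row4); precharges=6
Acc 9: bank1 row3 -> MISS (open row3); precharges=7
Acc 10: bank1 row1 -> MISS (open row1); precharges=8
Acc 11: bank1 row3 -> MISS (open row3); precharges=9
Acc 12: bank1 row4 -> MISS (open row4); precharges=10
Acc 13: bank0 row3 -> MISS (open row3); precharges=11

Answer: 11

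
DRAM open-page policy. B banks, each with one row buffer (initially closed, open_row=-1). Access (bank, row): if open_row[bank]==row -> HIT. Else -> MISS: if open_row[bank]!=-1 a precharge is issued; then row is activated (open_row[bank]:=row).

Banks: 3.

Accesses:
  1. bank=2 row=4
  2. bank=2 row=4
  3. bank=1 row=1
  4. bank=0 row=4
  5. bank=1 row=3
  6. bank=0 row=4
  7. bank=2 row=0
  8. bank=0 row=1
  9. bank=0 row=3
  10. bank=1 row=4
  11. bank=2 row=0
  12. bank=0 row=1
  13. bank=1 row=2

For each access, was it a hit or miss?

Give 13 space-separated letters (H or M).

Answer: M H M M M H M M M M H M M

Derivation:
Acc 1: bank2 row4 -> MISS (open row4); precharges=0
Acc 2: bank2 row4 -> HIT
Acc 3: bank1 row1 -> MISS (open row1); precharges=0
Acc 4: bank0 row4 -> MISS (open row4); precharges=0
Acc 5: bank1 row3 -> MISS (open row3); precharges=1
Acc 6: bank0 row4 -> HIT
Acc 7: bank2 row0 -> MISS (open row0); precharges=2
Acc 8: bank0 row1 -> MISS (open row1); precharges=3
Acc 9: bank0 row3 -> MISS (open row3); precharges=4
Acc 10: bank1 row4 -> MISS (open row4); precharges=5
Acc 11: bank2 row0 -> HIT
Acc 12: bank0 row1 -> MISS (open row1); precharges=6
Acc 13: bank1 row2 -> MISS (open row2); precharges=7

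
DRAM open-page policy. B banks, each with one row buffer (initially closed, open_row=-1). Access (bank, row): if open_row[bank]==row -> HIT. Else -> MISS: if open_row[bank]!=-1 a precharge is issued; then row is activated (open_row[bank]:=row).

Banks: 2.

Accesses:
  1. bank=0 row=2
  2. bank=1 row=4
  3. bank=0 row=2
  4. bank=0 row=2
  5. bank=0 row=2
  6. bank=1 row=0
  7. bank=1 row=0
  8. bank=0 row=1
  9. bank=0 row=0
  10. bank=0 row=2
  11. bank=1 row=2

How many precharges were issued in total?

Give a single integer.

Acc 1: bank0 row2 -> MISS (open row2); precharges=0
Acc 2: bank1 row4 -> MISS (open row4); precharges=0
Acc 3: bank0 row2 -> HIT
Acc 4: bank0 row2 -> HIT
Acc 5: bank0 row2 -> HIT
Acc 6: bank1 row0 -> MISS (open row0); precharges=1
Acc 7: bank1 row0 -> HIT
Acc 8: bank0 row1 -> MISS (open row1); precharges=2
Acc 9: bank0 row0 -> MISS (open row0); precharges=3
Acc 10: bank0 row2 -> MISS (open row2); precharges=4
Acc 11: bank1 row2 -> MISS (open row2); precharges=5

Answer: 5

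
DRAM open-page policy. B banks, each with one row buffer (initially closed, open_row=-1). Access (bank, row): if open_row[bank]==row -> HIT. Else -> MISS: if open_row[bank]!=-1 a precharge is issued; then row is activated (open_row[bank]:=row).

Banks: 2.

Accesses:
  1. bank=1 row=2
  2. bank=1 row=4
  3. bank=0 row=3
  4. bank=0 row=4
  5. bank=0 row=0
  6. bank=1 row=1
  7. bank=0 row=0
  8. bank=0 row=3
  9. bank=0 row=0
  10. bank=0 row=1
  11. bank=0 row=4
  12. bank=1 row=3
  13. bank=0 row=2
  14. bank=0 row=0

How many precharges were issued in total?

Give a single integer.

Acc 1: bank1 row2 -> MISS (open row2); precharges=0
Acc 2: bank1 row4 -> MISS (open row4); precharges=1
Acc 3: bank0 row3 -> MISS (open row3); precharges=1
Acc 4: bank0 row4 -> MISS (open row4); precharges=2
Acc 5: bank0 row0 -> MISS (open row0); precharges=3
Acc 6: bank1 row1 -> MISS (open row1); precharges=4
Acc 7: bank0 row0 -> HIT
Acc 8: bank0 row3 -> MISS (open row3); precharges=5
Acc 9: bank0 row0 -> MISS (open row0); precharges=6
Acc 10: bank0 row1 -> MISS (open row1); precharges=7
Acc 11: bank0 row4 -> MISS (open row4); precharges=8
Acc 12: bank1 row3 -> MISS (open row3); precharges=9
Acc 13: bank0 row2 -> MISS (open row2); precharges=10
Acc 14: bank0 row0 -> MISS (open row0); precharges=11

Answer: 11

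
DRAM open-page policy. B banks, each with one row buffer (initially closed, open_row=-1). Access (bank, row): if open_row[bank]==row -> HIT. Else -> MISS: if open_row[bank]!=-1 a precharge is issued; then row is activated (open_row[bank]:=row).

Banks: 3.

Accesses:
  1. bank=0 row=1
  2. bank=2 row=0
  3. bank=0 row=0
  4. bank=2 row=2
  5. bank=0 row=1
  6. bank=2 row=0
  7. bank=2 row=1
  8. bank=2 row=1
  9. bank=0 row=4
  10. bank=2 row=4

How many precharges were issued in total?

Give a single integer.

Answer: 7

Derivation:
Acc 1: bank0 row1 -> MISS (open row1); precharges=0
Acc 2: bank2 row0 -> MISS (open row0); precharges=0
Acc 3: bank0 row0 -> MISS (open row0); precharges=1
Acc 4: bank2 row2 -> MISS (open row2); precharges=2
Acc 5: bank0 row1 -> MISS (open row1); precharges=3
Acc 6: bank2 row0 -> MISS (open row0); precharges=4
Acc 7: bank2 row1 -> MISS (open row1); precharges=5
Acc 8: bank2 row1 -> HIT
Acc 9: bank0 row4 -> MISS (open row4); precharges=6
Acc 10: bank2 row4 -> MISS (open row4); precharges=7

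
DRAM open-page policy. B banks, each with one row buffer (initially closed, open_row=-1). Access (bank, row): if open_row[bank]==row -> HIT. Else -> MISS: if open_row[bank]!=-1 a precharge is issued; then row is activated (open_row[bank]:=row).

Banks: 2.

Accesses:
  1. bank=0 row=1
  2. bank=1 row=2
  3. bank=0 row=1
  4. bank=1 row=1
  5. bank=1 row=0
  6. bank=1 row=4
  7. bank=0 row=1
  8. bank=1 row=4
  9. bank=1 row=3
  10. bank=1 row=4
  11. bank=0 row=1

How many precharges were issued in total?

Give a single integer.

Answer: 5

Derivation:
Acc 1: bank0 row1 -> MISS (open row1); precharges=0
Acc 2: bank1 row2 -> MISS (open row2); precharges=0
Acc 3: bank0 row1 -> HIT
Acc 4: bank1 row1 -> MISS (open row1); precharges=1
Acc 5: bank1 row0 -> MISS (open row0); precharges=2
Acc 6: bank1 row4 -> MISS (open row4); precharges=3
Acc 7: bank0 row1 -> HIT
Acc 8: bank1 row4 -> HIT
Acc 9: bank1 row3 -> MISS (open row3); precharges=4
Acc 10: bank1 row4 -> MISS (open row4); precharges=5
Acc 11: bank0 row1 -> HIT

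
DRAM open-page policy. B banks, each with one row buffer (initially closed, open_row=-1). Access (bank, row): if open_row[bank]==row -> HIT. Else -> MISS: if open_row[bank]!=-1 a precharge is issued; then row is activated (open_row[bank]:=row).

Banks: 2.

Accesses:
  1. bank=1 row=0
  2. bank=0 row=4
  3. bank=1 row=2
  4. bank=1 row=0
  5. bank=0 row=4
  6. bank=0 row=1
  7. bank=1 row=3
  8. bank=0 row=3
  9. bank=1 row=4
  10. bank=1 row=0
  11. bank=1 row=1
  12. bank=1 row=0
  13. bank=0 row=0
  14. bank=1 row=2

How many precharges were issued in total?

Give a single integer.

Answer: 11

Derivation:
Acc 1: bank1 row0 -> MISS (open row0); precharges=0
Acc 2: bank0 row4 -> MISS (open row4); precharges=0
Acc 3: bank1 row2 -> MISS (open row2); precharges=1
Acc 4: bank1 row0 -> MISS (open row0); precharges=2
Acc 5: bank0 row4 -> HIT
Acc 6: bank0 row1 -> MISS (open row1); precharges=3
Acc 7: bank1 row3 -> MISS (open row3); precharges=4
Acc 8: bank0 row3 -> MISS (open row3); precharges=5
Acc 9: bank1 row4 -> MISS (open row4); precharges=6
Acc 10: bank1 row0 -> MISS (open row0); precharges=7
Acc 11: bank1 row1 -> MISS (open row1); precharges=8
Acc 12: bank1 row0 -> MISS (open row0); precharges=9
Acc 13: bank0 row0 -> MISS (open row0); precharges=10
Acc 14: bank1 row2 -> MISS (open row2); precharges=11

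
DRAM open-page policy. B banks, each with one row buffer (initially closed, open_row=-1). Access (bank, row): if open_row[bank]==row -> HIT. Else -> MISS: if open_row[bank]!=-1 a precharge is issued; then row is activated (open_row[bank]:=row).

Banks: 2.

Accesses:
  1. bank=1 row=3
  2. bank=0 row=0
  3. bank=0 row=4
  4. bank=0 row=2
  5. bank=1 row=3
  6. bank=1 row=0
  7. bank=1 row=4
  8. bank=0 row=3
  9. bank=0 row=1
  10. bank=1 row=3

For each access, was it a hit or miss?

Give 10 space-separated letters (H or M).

Acc 1: bank1 row3 -> MISS (open row3); precharges=0
Acc 2: bank0 row0 -> MISS (open row0); precharges=0
Acc 3: bank0 row4 -> MISS (open row4); precharges=1
Acc 4: bank0 row2 -> MISS (open row2); precharges=2
Acc 5: bank1 row3 -> HIT
Acc 6: bank1 row0 -> MISS (open row0); precharges=3
Acc 7: bank1 row4 -> MISS (open row4); precharges=4
Acc 8: bank0 row3 -> MISS (open row3); precharges=5
Acc 9: bank0 row1 -> MISS (open row1); precharges=6
Acc 10: bank1 row3 -> MISS (open row3); precharges=7

Answer: M M M M H M M M M M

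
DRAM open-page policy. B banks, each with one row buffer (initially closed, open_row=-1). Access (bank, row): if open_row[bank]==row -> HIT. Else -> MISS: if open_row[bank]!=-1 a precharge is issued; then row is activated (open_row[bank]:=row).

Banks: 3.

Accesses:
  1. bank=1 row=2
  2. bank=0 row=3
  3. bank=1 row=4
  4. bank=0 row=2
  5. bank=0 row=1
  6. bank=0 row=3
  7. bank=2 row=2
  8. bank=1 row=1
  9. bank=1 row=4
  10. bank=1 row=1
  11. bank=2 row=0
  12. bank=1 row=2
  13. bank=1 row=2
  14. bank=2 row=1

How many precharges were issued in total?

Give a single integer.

Acc 1: bank1 row2 -> MISS (open row2); precharges=0
Acc 2: bank0 row3 -> MISS (open row3); precharges=0
Acc 3: bank1 row4 -> MISS (open row4); precharges=1
Acc 4: bank0 row2 -> MISS (open row2); precharges=2
Acc 5: bank0 row1 -> MISS (open row1); precharges=3
Acc 6: bank0 row3 -> MISS (open row3); precharges=4
Acc 7: bank2 row2 -> MISS (open row2); precharges=4
Acc 8: bank1 row1 -> MISS (open row1); precharges=5
Acc 9: bank1 row4 -> MISS (open row4); precharges=6
Acc 10: bank1 row1 -> MISS (open row1); precharges=7
Acc 11: bank2 row0 -> MISS (open row0); precharges=8
Acc 12: bank1 row2 -> MISS (open row2); precharges=9
Acc 13: bank1 row2 -> HIT
Acc 14: bank2 row1 -> MISS (open row1); precharges=10

Answer: 10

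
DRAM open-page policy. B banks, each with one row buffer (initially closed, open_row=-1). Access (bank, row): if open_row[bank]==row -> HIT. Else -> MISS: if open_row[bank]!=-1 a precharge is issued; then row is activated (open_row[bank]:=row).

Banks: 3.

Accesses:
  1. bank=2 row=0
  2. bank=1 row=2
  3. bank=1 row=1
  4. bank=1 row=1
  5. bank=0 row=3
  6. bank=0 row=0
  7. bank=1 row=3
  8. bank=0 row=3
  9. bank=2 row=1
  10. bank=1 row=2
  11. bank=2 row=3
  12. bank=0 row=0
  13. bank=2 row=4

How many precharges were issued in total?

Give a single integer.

Answer: 9

Derivation:
Acc 1: bank2 row0 -> MISS (open row0); precharges=0
Acc 2: bank1 row2 -> MISS (open row2); precharges=0
Acc 3: bank1 row1 -> MISS (open row1); precharges=1
Acc 4: bank1 row1 -> HIT
Acc 5: bank0 row3 -> MISS (open row3); precharges=1
Acc 6: bank0 row0 -> MISS (open row0); precharges=2
Acc 7: bank1 row3 -> MISS (open row3); precharges=3
Acc 8: bank0 row3 -> MISS (open row3); precharges=4
Acc 9: bank2 row1 -> MISS (open row1); precharges=5
Acc 10: bank1 row2 -> MISS (open row2); precharges=6
Acc 11: bank2 row3 -> MISS (open row3); precharges=7
Acc 12: bank0 row0 -> MISS (open row0); precharges=8
Acc 13: bank2 row4 -> MISS (open row4); precharges=9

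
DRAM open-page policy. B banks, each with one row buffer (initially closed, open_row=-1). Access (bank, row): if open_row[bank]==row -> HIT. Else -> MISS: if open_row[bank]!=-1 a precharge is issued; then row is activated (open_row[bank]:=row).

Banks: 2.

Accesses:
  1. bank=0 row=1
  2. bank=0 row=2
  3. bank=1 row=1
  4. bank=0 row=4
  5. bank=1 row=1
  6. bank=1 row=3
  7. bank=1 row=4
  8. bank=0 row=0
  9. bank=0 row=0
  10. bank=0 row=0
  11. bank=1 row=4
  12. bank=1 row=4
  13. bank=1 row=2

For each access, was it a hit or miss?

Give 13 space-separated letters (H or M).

Answer: M M M M H M M M H H H H M

Derivation:
Acc 1: bank0 row1 -> MISS (open row1); precharges=0
Acc 2: bank0 row2 -> MISS (open row2); precharges=1
Acc 3: bank1 row1 -> MISS (open row1); precharges=1
Acc 4: bank0 row4 -> MISS (open row4); precharges=2
Acc 5: bank1 row1 -> HIT
Acc 6: bank1 row3 -> MISS (open row3); precharges=3
Acc 7: bank1 row4 -> MISS (open row4); precharges=4
Acc 8: bank0 row0 -> MISS (open row0); precharges=5
Acc 9: bank0 row0 -> HIT
Acc 10: bank0 row0 -> HIT
Acc 11: bank1 row4 -> HIT
Acc 12: bank1 row4 -> HIT
Acc 13: bank1 row2 -> MISS (open row2); precharges=6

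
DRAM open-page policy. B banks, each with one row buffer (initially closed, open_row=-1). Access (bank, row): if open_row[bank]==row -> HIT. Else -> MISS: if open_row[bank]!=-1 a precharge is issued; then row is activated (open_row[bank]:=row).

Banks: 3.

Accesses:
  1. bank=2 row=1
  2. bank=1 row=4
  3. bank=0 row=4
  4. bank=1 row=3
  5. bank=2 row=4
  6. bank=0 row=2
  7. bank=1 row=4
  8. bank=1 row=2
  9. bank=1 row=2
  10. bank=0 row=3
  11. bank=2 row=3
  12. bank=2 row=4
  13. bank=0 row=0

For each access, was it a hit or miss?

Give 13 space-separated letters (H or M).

Answer: M M M M M M M M H M M M M

Derivation:
Acc 1: bank2 row1 -> MISS (open row1); precharges=0
Acc 2: bank1 row4 -> MISS (open row4); precharges=0
Acc 3: bank0 row4 -> MISS (open row4); precharges=0
Acc 4: bank1 row3 -> MISS (open row3); precharges=1
Acc 5: bank2 row4 -> MISS (open row4); precharges=2
Acc 6: bank0 row2 -> MISS (open row2); precharges=3
Acc 7: bank1 row4 -> MISS (open row4); precharges=4
Acc 8: bank1 row2 -> MISS (open row2); precharges=5
Acc 9: bank1 row2 -> HIT
Acc 10: bank0 row3 -> MISS (open row3); precharges=6
Acc 11: bank2 row3 -> MISS (open row3); precharges=7
Acc 12: bank2 row4 -> MISS (open row4); precharges=8
Acc 13: bank0 row0 -> MISS (open row0); precharges=9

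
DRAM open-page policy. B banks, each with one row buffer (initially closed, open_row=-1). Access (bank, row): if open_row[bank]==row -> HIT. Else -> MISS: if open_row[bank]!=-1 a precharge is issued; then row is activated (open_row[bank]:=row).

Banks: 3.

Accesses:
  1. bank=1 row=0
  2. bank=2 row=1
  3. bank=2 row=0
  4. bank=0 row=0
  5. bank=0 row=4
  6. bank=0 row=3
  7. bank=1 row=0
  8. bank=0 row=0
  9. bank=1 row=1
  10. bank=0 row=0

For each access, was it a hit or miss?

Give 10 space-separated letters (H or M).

Acc 1: bank1 row0 -> MISS (open row0); precharges=0
Acc 2: bank2 row1 -> MISS (open row1); precharges=0
Acc 3: bank2 row0 -> MISS (open row0); precharges=1
Acc 4: bank0 row0 -> MISS (open row0); precharges=1
Acc 5: bank0 row4 -> MISS (open row4); precharges=2
Acc 6: bank0 row3 -> MISS (open row3); precharges=3
Acc 7: bank1 row0 -> HIT
Acc 8: bank0 row0 -> MISS (open row0); precharges=4
Acc 9: bank1 row1 -> MISS (open row1); precharges=5
Acc 10: bank0 row0 -> HIT

Answer: M M M M M M H M M H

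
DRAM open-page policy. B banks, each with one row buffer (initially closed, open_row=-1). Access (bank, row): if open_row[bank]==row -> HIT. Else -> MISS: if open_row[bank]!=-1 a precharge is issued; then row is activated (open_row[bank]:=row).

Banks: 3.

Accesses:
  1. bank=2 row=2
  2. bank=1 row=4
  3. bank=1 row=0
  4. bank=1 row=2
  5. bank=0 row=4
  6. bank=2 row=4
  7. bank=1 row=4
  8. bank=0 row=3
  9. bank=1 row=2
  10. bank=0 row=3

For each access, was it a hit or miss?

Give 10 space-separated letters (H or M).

Acc 1: bank2 row2 -> MISS (open row2); precharges=0
Acc 2: bank1 row4 -> MISS (open row4); precharges=0
Acc 3: bank1 row0 -> MISS (open row0); precharges=1
Acc 4: bank1 row2 -> MISS (open row2); precharges=2
Acc 5: bank0 row4 -> MISS (open row4); precharges=2
Acc 6: bank2 row4 -> MISS (open row4); precharges=3
Acc 7: bank1 row4 -> MISS (open row4); precharges=4
Acc 8: bank0 row3 -> MISS (open row3); precharges=5
Acc 9: bank1 row2 -> MISS (open row2); precharges=6
Acc 10: bank0 row3 -> HIT

Answer: M M M M M M M M M H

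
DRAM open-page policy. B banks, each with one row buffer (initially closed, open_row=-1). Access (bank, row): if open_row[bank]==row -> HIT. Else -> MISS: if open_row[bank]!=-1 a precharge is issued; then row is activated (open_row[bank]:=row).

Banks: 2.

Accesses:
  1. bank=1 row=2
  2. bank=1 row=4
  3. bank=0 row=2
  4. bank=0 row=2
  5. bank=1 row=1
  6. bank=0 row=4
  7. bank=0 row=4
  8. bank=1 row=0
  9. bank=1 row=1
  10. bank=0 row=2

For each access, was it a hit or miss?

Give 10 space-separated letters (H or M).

Acc 1: bank1 row2 -> MISS (open row2); precharges=0
Acc 2: bank1 row4 -> MISS (open row4); precharges=1
Acc 3: bank0 row2 -> MISS (open row2); precharges=1
Acc 4: bank0 row2 -> HIT
Acc 5: bank1 row1 -> MISS (open row1); precharges=2
Acc 6: bank0 row4 -> MISS (open row4); precharges=3
Acc 7: bank0 row4 -> HIT
Acc 8: bank1 row0 -> MISS (open row0); precharges=4
Acc 9: bank1 row1 -> MISS (open row1); precharges=5
Acc 10: bank0 row2 -> MISS (open row2); precharges=6

Answer: M M M H M M H M M M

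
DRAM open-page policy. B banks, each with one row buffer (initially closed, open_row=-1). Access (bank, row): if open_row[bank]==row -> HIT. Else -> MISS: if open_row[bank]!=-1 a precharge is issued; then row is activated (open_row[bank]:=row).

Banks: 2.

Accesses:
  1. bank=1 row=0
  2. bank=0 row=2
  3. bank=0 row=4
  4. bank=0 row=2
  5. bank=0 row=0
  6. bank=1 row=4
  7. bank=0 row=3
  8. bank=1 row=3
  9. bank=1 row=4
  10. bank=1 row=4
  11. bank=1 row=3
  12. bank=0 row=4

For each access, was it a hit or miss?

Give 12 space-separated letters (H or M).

Answer: M M M M M M M M M H M M

Derivation:
Acc 1: bank1 row0 -> MISS (open row0); precharges=0
Acc 2: bank0 row2 -> MISS (open row2); precharges=0
Acc 3: bank0 row4 -> MISS (open row4); precharges=1
Acc 4: bank0 row2 -> MISS (open row2); precharges=2
Acc 5: bank0 row0 -> MISS (open row0); precharges=3
Acc 6: bank1 row4 -> MISS (open row4); precharges=4
Acc 7: bank0 row3 -> MISS (open row3); precharges=5
Acc 8: bank1 row3 -> MISS (open row3); precharges=6
Acc 9: bank1 row4 -> MISS (open row4); precharges=7
Acc 10: bank1 row4 -> HIT
Acc 11: bank1 row3 -> MISS (open row3); precharges=8
Acc 12: bank0 row4 -> MISS (open row4); precharges=9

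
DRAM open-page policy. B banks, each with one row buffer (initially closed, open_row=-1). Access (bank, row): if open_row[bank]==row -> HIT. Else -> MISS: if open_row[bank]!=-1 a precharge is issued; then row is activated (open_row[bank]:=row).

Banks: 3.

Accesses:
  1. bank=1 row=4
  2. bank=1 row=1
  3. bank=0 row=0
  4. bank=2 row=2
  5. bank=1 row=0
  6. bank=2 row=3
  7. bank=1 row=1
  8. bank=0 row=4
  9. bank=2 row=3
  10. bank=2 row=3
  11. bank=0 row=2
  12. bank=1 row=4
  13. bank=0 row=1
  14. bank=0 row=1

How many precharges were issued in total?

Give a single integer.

Acc 1: bank1 row4 -> MISS (open row4); precharges=0
Acc 2: bank1 row1 -> MISS (open row1); precharges=1
Acc 3: bank0 row0 -> MISS (open row0); precharges=1
Acc 4: bank2 row2 -> MISS (open row2); precharges=1
Acc 5: bank1 row0 -> MISS (open row0); precharges=2
Acc 6: bank2 row3 -> MISS (open row3); precharges=3
Acc 7: bank1 row1 -> MISS (open row1); precharges=4
Acc 8: bank0 row4 -> MISS (open row4); precharges=5
Acc 9: bank2 row3 -> HIT
Acc 10: bank2 row3 -> HIT
Acc 11: bank0 row2 -> MISS (open row2); precharges=6
Acc 12: bank1 row4 -> MISS (open row4); precharges=7
Acc 13: bank0 row1 -> MISS (open row1); precharges=8
Acc 14: bank0 row1 -> HIT

Answer: 8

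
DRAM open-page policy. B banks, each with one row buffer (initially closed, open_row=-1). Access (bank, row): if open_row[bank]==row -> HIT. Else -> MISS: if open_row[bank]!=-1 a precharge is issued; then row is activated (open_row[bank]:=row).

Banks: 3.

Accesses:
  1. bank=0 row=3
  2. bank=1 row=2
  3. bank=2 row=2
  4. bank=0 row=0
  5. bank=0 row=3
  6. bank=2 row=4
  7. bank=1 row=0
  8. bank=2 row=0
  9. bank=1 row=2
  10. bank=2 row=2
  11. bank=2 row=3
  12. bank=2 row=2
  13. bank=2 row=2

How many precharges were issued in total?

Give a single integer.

Answer: 9

Derivation:
Acc 1: bank0 row3 -> MISS (open row3); precharges=0
Acc 2: bank1 row2 -> MISS (open row2); precharges=0
Acc 3: bank2 row2 -> MISS (open row2); precharges=0
Acc 4: bank0 row0 -> MISS (open row0); precharges=1
Acc 5: bank0 row3 -> MISS (open row3); precharges=2
Acc 6: bank2 row4 -> MISS (open row4); precharges=3
Acc 7: bank1 row0 -> MISS (open row0); precharges=4
Acc 8: bank2 row0 -> MISS (open row0); precharges=5
Acc 9: bank1 row2 -> MISS (open row2); precharges=6
Acc 10: bank2 row2 -> MISS (open row2); precharges=7
Acc 11: bank2 row3 -> MISS (open row3); precharges=8
Acc 12: bank2 row2 -> MISS (open row2); precharges=9
Acc 13: bank2 row2 -> HIT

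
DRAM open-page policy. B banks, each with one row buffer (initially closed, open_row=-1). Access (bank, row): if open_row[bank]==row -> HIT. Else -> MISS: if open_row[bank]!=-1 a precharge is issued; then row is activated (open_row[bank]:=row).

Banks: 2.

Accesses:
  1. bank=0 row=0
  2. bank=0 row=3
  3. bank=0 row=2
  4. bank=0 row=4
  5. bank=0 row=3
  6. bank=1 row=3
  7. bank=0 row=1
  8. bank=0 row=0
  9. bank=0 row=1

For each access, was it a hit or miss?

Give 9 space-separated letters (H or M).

Answer: M M M M M M M M M

Derivation:
Acc 1: bank0 row0 -> MISS (open row0); precharges=0
Acc 2: bank0 row3 -> MISS (open row3); precharges=1
Acc 3: bank0 row2 -> MISS (open row2); precharges=2
Acc 4: bank0 row4 -> MISS (open row4); precharges=3
Acc 5: bank0 row3 -> MISS (open row3); precharges=4
Acc 6: bank1 row3 -> MISS (open row3); precharges=4
Acc 7: bank0 row1 -> MISS (open row1); precharges=5
Acc 8: bank0 row0 -> MISS (open row0); precharges=6
Acc 9: bank0 row1 -> MISS (open row1); precharges=7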